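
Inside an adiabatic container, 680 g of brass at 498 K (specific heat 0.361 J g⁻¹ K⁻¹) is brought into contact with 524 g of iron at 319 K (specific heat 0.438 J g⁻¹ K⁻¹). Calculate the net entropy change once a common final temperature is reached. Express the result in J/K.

ΔS_total = 11.6 J/K

Energy balance: T_f = (m₁c₁T₁ + m₂c₂T₂)/(m₁c₁ + m₂c₂) = 411.51 K.
ΔS₁ = m₁c₁ ln(T_f/T₁) = 245.48 × ln(411.51/498) = -46.83 J/K.
ΔS₂ = m₂c₂ ln(T_f/T₂) = 229.512 × ln(411.51/319) = 58.44 J/K.
ΔS_total = -46.83 + 58.44 = 11.6 J/K.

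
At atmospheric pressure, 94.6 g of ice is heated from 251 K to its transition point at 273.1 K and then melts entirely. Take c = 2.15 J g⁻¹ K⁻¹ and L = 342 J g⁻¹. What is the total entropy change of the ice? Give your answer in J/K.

Warming step: ΔS₁ = m c ln(T_tr/T_i) = 94.6 × 2.15 × ln(273.1/251) = 17.16 J/K.
Phase change: ΔS₂ = +mL/T_tr = 94.6 × 342 / 273.1 = 118.5 J/K.
ΔS_total = (17.16) + (118.5) = 136 J/K.

ΔS = 136 J/K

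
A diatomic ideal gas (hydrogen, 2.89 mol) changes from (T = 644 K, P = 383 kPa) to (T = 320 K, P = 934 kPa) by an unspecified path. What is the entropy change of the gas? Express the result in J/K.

ΔS = nC_p ln(T₂/T₁) − nR ln(P₂/P₁), with C_p = 7R/2 = 29.1 J mol⁻¹ K⁻¹ for a diatomic ideal gas.
ΔS = 2.89 × [29.1 × ln(320/644) − 8.314 × ln(934/383)] = -80.2 J/K.

ΔS = -80.2 J/K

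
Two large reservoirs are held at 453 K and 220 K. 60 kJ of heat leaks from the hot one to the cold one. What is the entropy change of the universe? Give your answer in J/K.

ΔS_total = 140 J/K

ΔS_hot = −Q/T_H = −60000/453 = -132.5 J/K and ΔS_cold = +Q/T_C = 60000/220 = 272.7 J/K.
ΔS_total = -132.5 + 272.7 = 140 J/K, positive as the second law requires.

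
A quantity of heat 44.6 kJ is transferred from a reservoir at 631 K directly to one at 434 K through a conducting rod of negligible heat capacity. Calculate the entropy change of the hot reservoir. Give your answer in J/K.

The hot reservoir loses heat Q, so ΔS_hot = −Q/T_H = −44600/631 = -70.7 J/K.

ΔS_hot = -70.7 J/K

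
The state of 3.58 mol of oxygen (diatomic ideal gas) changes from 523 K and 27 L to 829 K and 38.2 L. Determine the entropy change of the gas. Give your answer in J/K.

ΔS = 44.6 J/K

Entropy is a state function: ΔS = nC_V ln(T₂/T₁) + nR ln(V₂/V₁), with C_V = 5R/2 = 20.79 J mol⁻¹ K⁻¹ for a diatomic ideal gas.
ΔS = 3.58 × [20.79 × ln(829/523) + 8.314 × ln(38.2/27)] = 44.6 J/K.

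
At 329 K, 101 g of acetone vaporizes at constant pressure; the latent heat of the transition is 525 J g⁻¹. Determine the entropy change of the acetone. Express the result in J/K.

ΔS = 161 J/K

Heat absorbed by the substance: Q = mL = 101 × 525 = 53025 J.
At constant T, ΔS = Q_rev/T = 53025 / 329 = 161 J/K.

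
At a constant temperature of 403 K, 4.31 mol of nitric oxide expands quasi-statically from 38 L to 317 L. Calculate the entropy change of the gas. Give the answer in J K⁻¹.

For an isothermal ideal gas ΔS_gas = nR ln(V₂/V₁) = 4.31 × 8.314 × ln(317/38) = 76 J/K.

ΔS_gas = 76 J/K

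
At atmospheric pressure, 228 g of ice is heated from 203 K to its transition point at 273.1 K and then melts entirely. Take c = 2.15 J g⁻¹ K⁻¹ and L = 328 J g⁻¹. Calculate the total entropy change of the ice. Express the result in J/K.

ΔS = 419 J/K

Warming step: ΔS₁ = m c ln(T_tr/T_i) = 228 × 2.15 × ln(273.1/203) = 145.4 J/K.
Phase change: ΔS₂ = +mL/T_tr = 228 × 328 / 273.1 = 273.8 J/K.
ΔS_total = (145.4) + (273.8) = 419 J/K.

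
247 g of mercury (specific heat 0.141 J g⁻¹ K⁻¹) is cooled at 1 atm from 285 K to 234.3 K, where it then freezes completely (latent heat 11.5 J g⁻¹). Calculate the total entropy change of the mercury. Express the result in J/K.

ΔS = -18.9 J/K

Cooling step: ΔS₁ = m c ln(T_tr/T_i) = 247 × 0.141 × ln(234.3/285) = -6.822 J/K.
Phase change: ΔS₂ = −mL/T_tr = −247 × 11.5 / 234.3 = -12.12 J/K.
ΔS_total = (-6.822) + (-12.12) = -18.9 J/K.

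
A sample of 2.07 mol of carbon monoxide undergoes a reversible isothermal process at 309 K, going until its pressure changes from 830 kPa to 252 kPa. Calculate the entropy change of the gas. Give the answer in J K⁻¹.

ΔS_gas = 20.5 J/K

For an isothermal ideal gas ΔS_gas = nR ln(P₁/P₂) = 2.07 × 8.314 × ln(830/252) = 20.5 J/K.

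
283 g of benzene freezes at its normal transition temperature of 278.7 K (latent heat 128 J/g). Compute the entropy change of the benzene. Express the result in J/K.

Heat released by the substance: Q = −mL = −283 × 128 = −36224 J.
At constant T, ΔS = Q_rev/T = −36224 / 278.7 = -130 J/K.

ΔS = -130 J/K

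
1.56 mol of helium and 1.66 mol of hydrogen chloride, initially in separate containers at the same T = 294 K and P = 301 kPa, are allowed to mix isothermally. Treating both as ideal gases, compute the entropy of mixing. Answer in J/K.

ΔS_mix = 18.5 J/K

Mole fractions: x_A = 1.56/3.22 = 0.484, x_B = 0.516.
ΔS_mix = −R(n_A ln x_A + n_B ln x_B) = −8.314 × (1.56 ln 0.484 + 1.66 ln 0.516) = 18.5 J/K.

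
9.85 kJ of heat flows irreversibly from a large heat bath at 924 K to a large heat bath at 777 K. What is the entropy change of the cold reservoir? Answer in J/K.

ΔS_cold = 12.7 J/K

The cold reservoir gains heat Q, so ΔS_cold = +Q/T_C = 9850/777 = 12.7 J/K.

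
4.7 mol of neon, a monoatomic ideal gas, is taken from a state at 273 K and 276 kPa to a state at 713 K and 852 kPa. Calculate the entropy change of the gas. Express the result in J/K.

ΔS = 49.7 J/K

ΔS = nC_p ln(T₂/T₁) − nR ln(P₂/P₁), with C_p = 5R/2 = 20.79 J mol⁻¹ K⁻¹ for a monoatomic ideal gas.
ΔS = 4.7 × [20.79 × ln(713/273) − 8.314 × ln(852/276)] = 49.7 J/K.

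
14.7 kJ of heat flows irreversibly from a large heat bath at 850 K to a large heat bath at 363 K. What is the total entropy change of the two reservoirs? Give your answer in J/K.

ΔS_hot = −Q/T_H = −14700/850 = -17.29 J/K and ΔS_cold = +Q/T_C = 14700/363 = 40.5 J/K.
ΔS_total = -17.29 + 40.5 = 23.2 J/K, positive as the second law requires.

ΔS_total = 23.2 J/K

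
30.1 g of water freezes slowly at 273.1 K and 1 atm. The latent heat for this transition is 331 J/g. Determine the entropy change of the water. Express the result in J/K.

ΔS = -36.5 J/K

Heat released by the substance: Q = −mL = −30.1 × 331 = −9963.1 J.
At constant T, ΔS = Q_rev/T = −9963.1 / 273.1 = -36.5 J/K.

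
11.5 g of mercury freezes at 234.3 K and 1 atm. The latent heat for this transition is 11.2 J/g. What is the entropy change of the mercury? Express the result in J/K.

Heat released by the substance: Q = −mL = −11.5 × 11.2 = −128.8 J.
At constant T, ΔS = Q_rev/T = −128.8 / 234.3 = -0.55 J/K.

ΔS = -0.55 J/K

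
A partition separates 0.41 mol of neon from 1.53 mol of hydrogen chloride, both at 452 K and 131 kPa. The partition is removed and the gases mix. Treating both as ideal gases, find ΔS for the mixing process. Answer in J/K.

ΔS_mix = 8.32 J/K

Mole fractions: x_A = 0.41/1.94 = 0.211, x_B = 0.789.
ΔS_mix = −R(n_A ln x_A + n_B ln x_B) = −8.314 × (0.41 ln 0.211 + 1.53 ln 0.789) = 8.32 J/K.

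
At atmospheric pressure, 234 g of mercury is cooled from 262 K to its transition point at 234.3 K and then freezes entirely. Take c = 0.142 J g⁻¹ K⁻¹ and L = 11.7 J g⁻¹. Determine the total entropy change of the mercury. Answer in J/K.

ΔS = -15.4 J/K

Cooling step: ΔS₁ = m c ln(T_tr/T_i) = 234 × 0.142 × ln(234.3/262) = -3.713 J/K.
Phase change: ΔS₂ = −mL/T_tr = −234 × 11.7 / 234.3 = -11.69 J/K.
ΔS_total = (-3.713) + (-11.69) = -15.4 J/K.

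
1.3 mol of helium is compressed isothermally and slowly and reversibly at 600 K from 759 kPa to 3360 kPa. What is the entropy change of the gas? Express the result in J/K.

ΔS_gas = -16.1 J/K

For an isothermal ideal gas ΔS_gas = nR ln(P₁/P₂) = 1.3 × 8.314 × ln(759/3360) = -16.1 J/K.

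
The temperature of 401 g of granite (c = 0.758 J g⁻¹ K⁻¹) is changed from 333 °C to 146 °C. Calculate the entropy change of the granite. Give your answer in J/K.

In kelvin: T₁ = 606.15 K, T₂ = 419.15 K. ΔS = ∫dQ_rev/T = m c ln(T₂/T₁) = 401 × 0.758 × ln(419.15/606.15) = -112 J/K.

ΔS = -112 J/K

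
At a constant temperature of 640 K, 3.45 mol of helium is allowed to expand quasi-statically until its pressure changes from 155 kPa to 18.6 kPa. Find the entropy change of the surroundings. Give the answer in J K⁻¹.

For an isothermal ideal gas ΔS_gas = nR ln(P₁/P₂) = 3.45 × 8.314 × ln(155/18.6) = 60.8 J/K.
The process is reversible, so ΔS_surr = −ΔS_gas = -60.8 J/K and ΔS_universe = 0.

ΔS_surr = -60.8 J/K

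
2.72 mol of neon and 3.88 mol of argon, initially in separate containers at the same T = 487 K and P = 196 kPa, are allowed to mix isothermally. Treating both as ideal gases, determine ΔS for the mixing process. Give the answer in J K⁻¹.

ΔS_mix = 37.2 J/K

Mole fractions: x_A = 2.72/6.6 = 0.412, x_B = 0.588.
ΔS_mix = −R(n_A ln x_A + n_B ln x_B) = −8.314 × (2.72 ln 0.412 + 3.88 ln 0.588) = 37.2 J/K.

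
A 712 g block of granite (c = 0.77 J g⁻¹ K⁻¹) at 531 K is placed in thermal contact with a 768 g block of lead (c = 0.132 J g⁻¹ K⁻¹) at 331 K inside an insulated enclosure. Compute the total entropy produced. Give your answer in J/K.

Energy balance: T_f = (m₁c₁T₁ + m₂c₂T₂)/(m₁c₁ + m₂c₂) = 499.79 K.
ΔS₁ = m₁c₁ ln(T_f/T₁) = 548.24 × ln(499.79/531) = -33.21 J/K.
ΔS₂ = m₂c₂ ln(T_f/T₂) = 101.376 × ln(499.79/331) = 41.77 J/K.
ΔS_total = -33.21 + 41.77 = 8.56 J/K.

ΔS_total = 8.56 J/K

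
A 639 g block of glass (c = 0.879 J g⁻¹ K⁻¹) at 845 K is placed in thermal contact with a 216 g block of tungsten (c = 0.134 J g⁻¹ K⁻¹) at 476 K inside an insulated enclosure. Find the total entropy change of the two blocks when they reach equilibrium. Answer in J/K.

ΔS_total = 3.83 J/K

Energy balance: T_f = (m₁c₁T₁ + m₂c₂T₂)/(m₁c₁ + m₂c₂) = 826.92 K.
ΔS₁ = m₁c₁ ln(T_f/T₁) = 561.681 × ln(826.92/845) = -12.151 J/K.
ΔS₂ = m₂c₂ ln(T_f/T₂) = 28.944 × ln(826.92/476) = 15.985 J/K.
ΔS_total = -12.151 + 15.985 = 3.83 J/K.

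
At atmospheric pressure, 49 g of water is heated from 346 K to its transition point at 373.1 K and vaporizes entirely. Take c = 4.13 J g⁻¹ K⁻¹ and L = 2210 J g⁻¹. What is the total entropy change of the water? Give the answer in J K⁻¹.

ΔS = 306 J/K

Warming step: ΔS₁ = m c ln(T_tr/T_i) = 49 × 4.13 × ln(373.1/346) = 15.26 J/K.
Phase change: ΔS₂ = +mL/T_tr = 49 × 2210 / 373.1 = 290.24 J/K.
ΔS_total = (15.26) + (290.24) = 306 J/K.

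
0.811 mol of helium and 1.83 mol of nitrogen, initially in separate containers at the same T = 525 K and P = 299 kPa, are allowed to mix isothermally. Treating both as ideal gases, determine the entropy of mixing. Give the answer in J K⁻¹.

Mole fractions: x_A = 0.811/2.64 = 0.307, x_B = 0.693.
ΔS_mix = −R(n_A ln x_A + n_B ln x_B) = −8.314 × (0.811 ln 0.307 + 1.83 ln 0.693) = 13.5 J/K.

ΔS_mix = 13.5 J/K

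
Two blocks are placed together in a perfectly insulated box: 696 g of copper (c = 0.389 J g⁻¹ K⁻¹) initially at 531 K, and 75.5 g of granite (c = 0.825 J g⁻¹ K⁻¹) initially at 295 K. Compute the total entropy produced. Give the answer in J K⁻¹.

Energy balance: T_f = (m₁c₁T₁ + m₂c₂T₂)/(m₁c₁ + m₂c₂) = 486.86 K.
ΔS₁ = m₁c₁ ln(T_f/T₁) = 270.744 × ln(486.86/531) = -23.5 J/K.
ΔS₂ = m₂c₂ ln(T_f/T₂) = 62.2875 × ln(486.86/295) = 31.21 J/K.
ΔS_total = -23.5 + 31.21 = 7.71 J/K.

ΔS_total = 7.71 J/K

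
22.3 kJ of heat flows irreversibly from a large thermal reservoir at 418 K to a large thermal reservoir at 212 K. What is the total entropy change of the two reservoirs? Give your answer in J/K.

ΔS_total = 51.8 J/K

ΔS_hot = −Q/T_H = −22300/418 = -53.349 J/K and ΔS_cold = +Q/T_C = 22300/212 = 105.19 J/K.
ΔS_total = -53.349 + 105.19 = 51.8 J/K, positive as the second law requires.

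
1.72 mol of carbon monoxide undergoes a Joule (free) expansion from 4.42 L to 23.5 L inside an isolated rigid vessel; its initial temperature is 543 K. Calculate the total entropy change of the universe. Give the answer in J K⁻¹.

ΔS_universe = 23.9 J/K

No heat is exchanged and no work is done, so the ideal-gas temperature stays constant.
Entropy is a state function; using a reversible isothermal path, ΔS_gas = nR ln(V₂/V₁) = 1.72 × 8.314 × ln(23.5/4.42) = 23.9 J/K.
The insulated surroundings exchange no heat, so ΔS_surr = 0 and ΔS_universe = ΔS_gas.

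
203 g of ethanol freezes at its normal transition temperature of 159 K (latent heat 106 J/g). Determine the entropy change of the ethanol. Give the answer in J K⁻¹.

Heat released by the substance: Q = −mL = −203 × 106 = −21518 J.
At constant T, ΔS = Q_rev/T = −21518 / 159 = -135 J/K.

ΔS = -135 J/K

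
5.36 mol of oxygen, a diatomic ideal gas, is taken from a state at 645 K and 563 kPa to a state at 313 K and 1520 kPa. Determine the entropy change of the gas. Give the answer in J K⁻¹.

ΔS = -157 J/K

ΔS = nC_p ln(T₂/T₁) − nR ln(P₂/P₁), with C_p = 7R/2 = 29.1 J mol⁻¹ K⁻¹ for a diatomic ideal gas.
ΔS = 5.36 × [29.1 × ln(313/645) − 8.314 × ln(1520/563)] = -157 J/K.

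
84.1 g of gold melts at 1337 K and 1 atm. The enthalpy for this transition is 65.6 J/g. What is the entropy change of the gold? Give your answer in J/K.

ΔS = 4.13 J/K

Heat absorbed by the substance: Q = mL = 84.1 × 65.6 = 5516.96 J.
At constant T, ΔS = Q_rev/T = 5516.96 / 1337 = 4.13 J/K.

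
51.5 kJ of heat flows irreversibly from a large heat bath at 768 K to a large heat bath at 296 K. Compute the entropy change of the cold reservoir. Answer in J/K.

The cold reservoir gains heat Q, so ΔS_cold = +Q/T_C = 51500/296 = 174 J/K.

ΔS_cold = 174 J/K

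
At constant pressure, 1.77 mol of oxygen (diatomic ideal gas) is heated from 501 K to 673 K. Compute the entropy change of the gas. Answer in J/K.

At constant pressure, ΔS = nC_p ln(T₂/T₁) with C_p = 7R/2 = 29.1 J mol⁻¹ K⁻¹.
ΔS = 1.77 × 29.1 × ln(673/501) = 15.2 J/K.

ΔS = 15.2 J/K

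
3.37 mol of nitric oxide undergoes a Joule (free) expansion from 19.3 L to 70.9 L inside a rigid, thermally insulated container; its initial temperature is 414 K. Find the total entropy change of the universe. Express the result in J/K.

No heat is exchanged and no work is done, so the ideal-gas temperature stays constant.
Entropy is a state function; using a reversible isothermal path, ΔS_gas = nR ln(V₂/V₁) = 3.37 × 8.314 × ln(70.9/19.3) = 36.5 J/K.
The insulated surroundings exchange no heat, so ΔS_surr = 0 and ΔS_universe = ΔS_gas.

ΔS_universe = 36.5 J/K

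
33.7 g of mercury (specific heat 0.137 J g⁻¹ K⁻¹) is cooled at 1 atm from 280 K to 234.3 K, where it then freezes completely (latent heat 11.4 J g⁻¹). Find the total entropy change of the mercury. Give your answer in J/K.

ΔS = -2.46 J/K

Cooling step: ΔS₁ = m c ln(T_tr/T_i) = 33.7 × 0.137 × ln(234.3/280) = -0.8227 J/K.
Phase change: ΔS₂ = −mL/T_tr = −33.7 × 11.4 / 234.3 = -1.64 J/K.
ΔS_total = (-0.8227) + (-1.64) = -2.46 J/K.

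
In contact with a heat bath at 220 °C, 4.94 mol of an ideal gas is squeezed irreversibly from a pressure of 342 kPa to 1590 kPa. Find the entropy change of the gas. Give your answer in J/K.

ΔS_gas = -63.1 J/K

Entropy is a state function, so ΔS_gas depends only on the end states.
For an isothermal ideal gas ΔS_gas = nR ln(P₁/P₂) = 4.94 × 8.314 × ln(342/1590) = -63.1 J/K.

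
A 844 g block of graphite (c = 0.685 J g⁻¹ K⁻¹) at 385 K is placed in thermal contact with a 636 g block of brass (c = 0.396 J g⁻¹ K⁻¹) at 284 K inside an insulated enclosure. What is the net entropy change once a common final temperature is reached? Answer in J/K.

ΔS_total = 7.78 J/K

Energy balance: T_f = (m₁c₁T₁ + m₂c₂T₂)/(m₁c₁ + m₂c₂) = 354.35 K.
ΔS₁ = m₁c₁ ln(T_f/T₁) = 578.14 × ln(354.35/385) = -47.96 J/K.
ΔS₂ = m₂c₂ ln(T_f/T₂) = 251.856 × ln(354.35/284) = 55.74 J/K.
ΔS_total = -47.96 + 55.74 = 7.78 J/K.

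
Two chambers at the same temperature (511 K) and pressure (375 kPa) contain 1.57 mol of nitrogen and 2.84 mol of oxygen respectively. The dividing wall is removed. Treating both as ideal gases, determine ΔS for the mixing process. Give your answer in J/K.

ΔS_mix = 23.9 J/K

Mole fractions: x_A = 1.57/4.41 = 0.356, x_B = 0.644.
ΔS_mix = −R(n_A ln x_A + n_B ln x_B) = −8.314 × (1.57 ln 0.356 + 2.84 ln 0.644) = 23.9 J/K.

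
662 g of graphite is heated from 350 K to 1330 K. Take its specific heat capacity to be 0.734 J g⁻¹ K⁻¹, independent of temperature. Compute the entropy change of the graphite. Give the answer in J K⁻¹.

ΔS = 649 J/K

ΔS = ∫dQ_rev/T = m c ln(T₂/T₁) = 662 × 0.734 × ln(1330/350) = 649 J/K.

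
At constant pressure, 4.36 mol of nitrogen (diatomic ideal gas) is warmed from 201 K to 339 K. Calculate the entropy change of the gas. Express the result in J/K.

ΔS = 66.3 J/K

At constant pressure, ΔS = nC_p ln(T₂/T₁) with C_p = 7R/2 = 29.1 J mol⁻¹ K⁻¹.
ΔS = 4.36 × 29.1 × ln(339/201) = 66.3 J/K.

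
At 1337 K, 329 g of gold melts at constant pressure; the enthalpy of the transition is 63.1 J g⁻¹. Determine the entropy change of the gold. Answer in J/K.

ΔS = 15.5 J/K

Heat absorbed by the substance: Q = mL = 329 × 63.1 = 20759.9 J.
At constant T, ΔS = Q_rev/T = 20759.9 / 1337 = 15.5 J/K.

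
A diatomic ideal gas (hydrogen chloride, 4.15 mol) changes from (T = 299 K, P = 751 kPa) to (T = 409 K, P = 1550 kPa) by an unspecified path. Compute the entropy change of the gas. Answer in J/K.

ΔS = 12.8 J/K

ΔS = nC_p ln(T₂/T₁) − nR ln(P₂/P₁), with C_p = 7R/2 = 29.1 J mol⁻¹ K⁻¹ for a diatomic ideal gas.
ΔS = 4.15 × [29.1 × ln(409/299) − 8.314 × ln(1550/751)] = 12.8 J/K.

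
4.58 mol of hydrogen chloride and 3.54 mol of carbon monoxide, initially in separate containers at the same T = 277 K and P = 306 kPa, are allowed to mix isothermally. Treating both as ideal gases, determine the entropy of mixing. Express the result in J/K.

ΔS_mix = 46.2 J/K

Mole fractions: x_A = 4.58/8.12 = 0.564, x_B = 0.436.
ΔS_mix = −R(n_A ln x_A + n_B ln x_B) = −8.314 × (4.58 ln 0.564 + 3.54 ln 0.436) = 46.2 J/K.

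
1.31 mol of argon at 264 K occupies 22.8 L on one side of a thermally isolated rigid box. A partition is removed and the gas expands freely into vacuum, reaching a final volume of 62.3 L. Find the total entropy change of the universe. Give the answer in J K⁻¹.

For an ideal gas in free expansion Q = 0 and W = 0, so T is unchanged.
Entropy is a state function; using a reversible isothermal path, ΔS_gas = nR ln(V₂/V₁) = 1.31 × 8.314 × ln(62.3/22.8) = 10.9 J/K.
The insulated surroundings exchange no heat, so ΔS_surr = 0 and ΔS_universe = ΔS_gas.

ΔS_universe = 10.9 J/K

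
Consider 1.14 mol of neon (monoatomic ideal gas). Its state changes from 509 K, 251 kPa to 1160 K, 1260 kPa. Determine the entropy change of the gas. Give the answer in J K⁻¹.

ΔS = nC_p ln(T₂/T₁) − nR ln(P₂/P₁), with C_p = 5R/2 = 20.79 J mol⁻¹ K⁻¹ for a monoatomic ideal gas.
ΔS = 1.14 × [20.79 × ln(1160/509) − 8.314 × ln(1260/251)] = 4.23 J/K.

ΔS = 4.23 J/K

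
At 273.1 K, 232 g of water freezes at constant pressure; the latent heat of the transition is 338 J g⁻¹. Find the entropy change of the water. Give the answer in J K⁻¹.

Heat released by the substance: Q = −mL = −232 × 338 = −78416 J.
At constant T, ΔS = Q_rev/T = −78416 / 273.1 = -287 J/K.

ΔS = -287 J/K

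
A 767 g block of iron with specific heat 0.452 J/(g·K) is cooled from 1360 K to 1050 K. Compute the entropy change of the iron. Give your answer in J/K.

ΔS = -89.7 J/K

ΔS = ∫dQ_rev/T = m c ln(T₂/T₁) = 767 × 0.452 × ln(1050/1360) = -89.7 J/K.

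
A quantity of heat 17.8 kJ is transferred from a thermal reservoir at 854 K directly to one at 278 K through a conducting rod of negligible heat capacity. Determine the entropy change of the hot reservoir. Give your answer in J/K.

The hot reservoir loses heat Q, so ΔS_hot = −Q/T_H = −17800/854 = -20.8 J/K.

ΔS_hot = -20.8 J/K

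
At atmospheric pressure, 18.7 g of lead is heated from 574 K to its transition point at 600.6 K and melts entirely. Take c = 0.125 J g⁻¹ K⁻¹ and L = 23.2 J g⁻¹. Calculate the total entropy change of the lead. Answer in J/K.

Warming step: ΔS₁ = m c ln(T_tr/T_i) = 18.7 × 0.125 × ln(600.6/574) = 0.1059 J/K.
Phase change: ΔS₂ = +mL/T_tr = 18.7 × 23.2 / 600.6 = 0.7223 J/K.
ΔS_total = (0.1059) + (0.7223) = 0.828 J/K.

ΔS = 0.828 J/K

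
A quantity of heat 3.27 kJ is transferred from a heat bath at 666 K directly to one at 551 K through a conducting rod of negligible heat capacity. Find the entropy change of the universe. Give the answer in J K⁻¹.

ΔS_total = 1.02 J/K

ΔS_hot = −Q/T_H = −3270/666 = -4.91 J/K and ΔS_cold = +Q/T_C = 3270/551 = 5.935 J/K.
ΔS_total = -4.91 + 5.935 = 1.02 J/K, positive as the second law requires.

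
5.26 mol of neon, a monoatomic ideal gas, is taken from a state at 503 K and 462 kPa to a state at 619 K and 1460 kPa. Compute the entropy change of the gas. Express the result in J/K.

ΔS = nC_p ln(T₂/T₁) − nR ln(P₂/P₁), with C_p = 5R/2 = 20.79 J mol⁻¹ K⁻¹ for a monoatomic ideal gas.
ΔS = 5.26 × [20.79 × ln(619/503) − 8.314 × ln(1460/462)] = -27.6 J/K.

ΔS = -27.6 J/K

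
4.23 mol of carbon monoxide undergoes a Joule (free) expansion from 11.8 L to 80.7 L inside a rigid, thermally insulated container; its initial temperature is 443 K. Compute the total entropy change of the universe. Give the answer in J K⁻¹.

ΔS_universe = 67.6 J/K

For an ideal gas in free expansion Q = 0 and W = 0, so T is unchanged.
Entropy is a state function; using a reversible isothermal path, ΔS_gas = nR ln(V₂/V₁) = 4.23 × 8.314 × ln(80.7/11.8) = 67.6 J/K.
The insulated surroundings exchange no heat, so ΔS_surr = 0 and ΔS_universe = ΔS_gas.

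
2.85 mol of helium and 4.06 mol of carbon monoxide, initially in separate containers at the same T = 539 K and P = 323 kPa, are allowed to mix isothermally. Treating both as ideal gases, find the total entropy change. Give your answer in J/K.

Mole fractions: x_A = 2.85/6.91 = 0.412, x_B = 0.588.
ΔS_mix = −R(n_A ln x_A + n_B ln x_B) = −8.314 × (2.85 ln 0.412 + 4.06 ln 0.588) = 38.9 J/K.

ΔS_mix = 38.9 J/K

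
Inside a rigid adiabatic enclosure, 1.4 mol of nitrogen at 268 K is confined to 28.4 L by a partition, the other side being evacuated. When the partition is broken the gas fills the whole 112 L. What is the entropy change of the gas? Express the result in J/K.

ΔS_gas = 16 J/K

No heat is exchanged and no work is done, so the ideal-gas temperature stays constant.
Entropy is a state function; using a reversible isothermal path, ΔS_gas = nR ln(V₂/V₁) = 1.4 × 8.314 × ln(112/28.4) = 16 J/K.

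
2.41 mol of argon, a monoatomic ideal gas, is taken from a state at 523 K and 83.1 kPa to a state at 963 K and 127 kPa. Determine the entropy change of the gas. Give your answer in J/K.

ΔS = 22.1 J/K

ΔS = nC_p ln(T₂/T₁) − nR ln(P₂/P₁), with C_p = 5R/2 = 20.79 J mol⁻¹ K⁻¹ for a monoatomic ideal gas.
ΔS = 2.41 × [20.79 × ln(963/523) − 8.314 × ln(127/83.1)] = 22.1 J/K.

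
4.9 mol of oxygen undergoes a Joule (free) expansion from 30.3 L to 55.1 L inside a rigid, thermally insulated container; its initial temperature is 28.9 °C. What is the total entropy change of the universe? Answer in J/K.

ΔS_universe = 24.4 J/K

No heat is exchanged and no work is done, so the ideal-gas temperature stays constant.
Entropy is a state function; using a reversible isothermal path, ΔS_gas = nR ln(V₂/V₁) = 4.9 × 8.314 × ln(55.1/30.3) = 24.4 J/K.
The insulated surroundings exchange no heat, so ΔS_surr = 0 and ΔS_universe = ΔS_gas.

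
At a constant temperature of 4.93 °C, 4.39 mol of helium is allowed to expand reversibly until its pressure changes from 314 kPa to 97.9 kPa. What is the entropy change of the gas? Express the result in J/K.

ΔS_gas = 42.5 J/K

For an isothermal ideal gas ΔS_gas = nR ln(P₁/P₂) = 4.39 × 8.314 × ln(314/97.9) = 42.5 J/K.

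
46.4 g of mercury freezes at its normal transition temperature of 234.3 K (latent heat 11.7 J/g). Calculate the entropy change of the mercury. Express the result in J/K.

Heat released by the substance: Q = −mL = −46.4 × 11.7 = −542.88 J.
At constant T, ΔS = Q_rev/T = −542.88 / 234.3 = -2.32 J/K.

ΔS = -2.32 J/K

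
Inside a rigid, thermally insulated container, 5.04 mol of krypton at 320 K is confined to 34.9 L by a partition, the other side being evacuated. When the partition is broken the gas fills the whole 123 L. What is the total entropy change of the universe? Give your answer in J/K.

No heat is exchanged and no work is done, so the ideal-gas temperature stays constant.
Entropy is a state function; using a reversible isothermal path, ΔS_gas = nR ln(V₂/V₁) = 5.04 × 8.314 × ln(123/34.9) = 52.8 J/K.
The insulated surroundings exchange no heat, so ΔS_surr = 0 and ΔS_universe = ΔS_gas.

ΔS_universe = 52.8 J/K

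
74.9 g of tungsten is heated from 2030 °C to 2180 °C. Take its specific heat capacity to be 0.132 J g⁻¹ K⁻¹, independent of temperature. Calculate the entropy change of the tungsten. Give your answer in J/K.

In kelvin: T₁ = 2303.15 K, T₂ = 2453.15 K. ΔS = ∫dQ_rev/T = m c ln(T₂/T₁) = 74.9 × 0.132 × ln(2453.15/2303.15) = 0.624 J/K.

ΔS = 0.624 J/K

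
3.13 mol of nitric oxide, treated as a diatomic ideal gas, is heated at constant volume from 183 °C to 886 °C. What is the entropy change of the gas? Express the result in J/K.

In kelvin: T₁ = 456.15 K, T₂ = 1159.15 K. At constant volume, ΔS = nC_V ln(T₂/T₁) with C_V = 5R/2 = 20.79 J mol⁻¹ K⁻¹.
ΔS = 3.13 × 20.79 × ln(1159.15/456.15) = 60.7 J/K.

ΔS = 60.7 J/K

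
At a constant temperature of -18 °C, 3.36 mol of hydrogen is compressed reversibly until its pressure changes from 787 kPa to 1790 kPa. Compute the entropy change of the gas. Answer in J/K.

For an isothermal ideal gas ΔS_gas = nR ln(P₁/P₂) = 3.36 × 8.314 × ln(787/1790) = -23 J/K.

ΔS_gas = -23 J/K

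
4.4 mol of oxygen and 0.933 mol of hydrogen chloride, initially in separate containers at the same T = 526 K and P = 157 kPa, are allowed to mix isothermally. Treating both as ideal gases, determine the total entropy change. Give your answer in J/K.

Mole fractions: x_A = 4.4/5.33 = 0.825, x_B = 0.175.
ΔS_mix = −R(n_A ln x_A + n_B ln x_B) = −8.314 × (4.4 ln 0.825 + 0.933 ln 0.175) = 20.6 J/K.

ΔS_mix = 20.6 J/K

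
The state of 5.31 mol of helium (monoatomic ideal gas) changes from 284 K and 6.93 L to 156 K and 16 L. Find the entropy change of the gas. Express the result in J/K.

ΔS = -2.73 J/K

Entropy is a state function: ΔS = nC_V ln(T₂/T₁) + nR ln(V₂/V₁), with C_V = 3R/2 = 12.47 J mol⁻¹ K⁻¹ for a monoatomic ideal gas.
ΔS = 5.31 × [12.47 × ln(156/284) + 8.314 × ln(16/6.93)] = -2.73 J/K.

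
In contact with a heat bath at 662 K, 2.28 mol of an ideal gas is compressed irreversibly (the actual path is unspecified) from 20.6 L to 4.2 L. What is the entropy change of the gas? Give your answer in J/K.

Entropy is a state function, so ΔS_gas depends only on the end states.
For an isothermal ideal gas ΔS_gas = nR ln(V₂/V₁) = 2.28 × 8.314 × ln(4.2/20.6) = -30.1 J/K.

ΔS_gas = -30.1 J/K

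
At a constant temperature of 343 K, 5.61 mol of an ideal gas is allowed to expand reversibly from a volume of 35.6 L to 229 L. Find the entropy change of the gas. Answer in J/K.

ΔS_gas = 86.8 J/K

For an isothermal ideal gas ΔS_gas = nR ln(V₂/V₁) = 5.61 × 8.314 × ln(229/35.6) = 86.8 J/K.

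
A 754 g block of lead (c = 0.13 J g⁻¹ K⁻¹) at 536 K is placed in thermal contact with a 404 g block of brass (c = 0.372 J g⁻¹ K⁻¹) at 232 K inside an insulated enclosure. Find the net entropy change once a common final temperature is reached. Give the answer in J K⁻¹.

Energy balance: T_f = (m₁c₁T₁ + m₂c₂T₂)/(m₁c₁ + m₂c₂) = 352 K.
ΔS₁ = m₁c₁ ln(T_f/T₁) = 98.02 × ln(352/536) = -41.22 J/K.
ΔS₂ = m₂c₂ ln(T_f/T₂) = 150.288 × ln(352/232) = 62.66 J/K.
ΔS_total = -41.22 + 62.66 = 21.4 J/K.

ΔS_total = 21.4 J/K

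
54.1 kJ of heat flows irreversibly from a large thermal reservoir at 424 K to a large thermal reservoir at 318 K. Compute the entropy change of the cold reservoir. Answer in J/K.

The cold reservoir gains heat Q, so ΔS_cold = +Q/T_C = 54100/318 = 170 J/K.

ΔS_cold = 170 J/K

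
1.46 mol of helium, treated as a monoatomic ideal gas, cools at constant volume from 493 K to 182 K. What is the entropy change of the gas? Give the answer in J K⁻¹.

At constant volume, ΔS = nC_V ln(T₂/T₁) with C_V = 3R/2 = 12.47 J mol⁻¹ K⁻¹.
ΔS = 1.46 × 12.47 × ln(182/493) = -18.1 J/K.

ΔS = -18.1 J/K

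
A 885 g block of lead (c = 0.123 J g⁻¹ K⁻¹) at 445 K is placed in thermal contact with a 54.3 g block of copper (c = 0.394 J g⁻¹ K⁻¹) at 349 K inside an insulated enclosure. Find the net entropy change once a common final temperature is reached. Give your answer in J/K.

Energy balance: T_f = (m₁c₁T₁ + m₂c₂T₂)/(m₁c₁ + m₂c₂) = 429.23 K.
ΔS₁ = m₁c₁ ln(T_f/T₁) = 108.855 × ln(429.23/445) = -3.927 J/K.
ΔS₂ = m₂c₂ ln(T_f/T₂) = 21.3942 × ln(429.23/349) = 4.427 J/K.
ΔS_total = -3.927 + 4.427 = 0.5 J/K.

ΔS_total = 0.5 J/K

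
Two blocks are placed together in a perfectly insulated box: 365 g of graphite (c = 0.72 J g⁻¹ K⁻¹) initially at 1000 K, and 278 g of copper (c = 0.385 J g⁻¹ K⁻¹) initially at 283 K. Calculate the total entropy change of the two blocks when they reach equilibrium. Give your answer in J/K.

Energy balance: T_f = (m₁c₁T₁ + m₂c₂T₂)/(m₁c₁ + m₂c₂) = 792.5 K.
ΔS₁ = m₁c₁ ln(T_f/T₁) = 262.8 × ln(792.5/1000) = -61.12 J/K.
ΔS₂ = m₂c₂ ln(T_f/T₂) = 107.03 × ln(792.5/283) = 110.2 J/K.
ΔS_total = -61.12 + 110.2 = 49.1 J/K.

ΔS_total = 49.1 J/K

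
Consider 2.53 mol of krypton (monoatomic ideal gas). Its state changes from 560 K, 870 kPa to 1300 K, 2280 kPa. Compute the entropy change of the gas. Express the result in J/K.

ΔS = nC_p ln(T₂/T₁) − nR ln(P₂/P₁), with C_p = 5R/2 = 20.79 J mol⁻¹ K⁻¹ for a monoatomic ideal gas.
ΔS = 2.53 × [20.79 × ln(1300/560) − 8.314 × ln(2280/870)] = 24 J/K.

ΔS = 24 J/K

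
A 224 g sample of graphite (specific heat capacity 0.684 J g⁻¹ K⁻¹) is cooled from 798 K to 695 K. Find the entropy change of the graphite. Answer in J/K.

ΔS = -21.2 J/K

ΔS = ∫dQ_rev/T = m c ln(T₂/T₁) = 224 × 0.684 × ln(695/798) = -21.2 J/K.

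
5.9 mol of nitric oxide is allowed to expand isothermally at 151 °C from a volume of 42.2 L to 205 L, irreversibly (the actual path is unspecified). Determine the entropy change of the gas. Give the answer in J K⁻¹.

Entropy is a state function, so ΔS_gas depends only on the end states.
For an isothermal ideal gas ΔS_gas = nR ln(V₂/V₁) = 5.9 × 8.314 × ln(205/42.2) = 77.5 J/K.

ΔS_gas = 77.5 J/K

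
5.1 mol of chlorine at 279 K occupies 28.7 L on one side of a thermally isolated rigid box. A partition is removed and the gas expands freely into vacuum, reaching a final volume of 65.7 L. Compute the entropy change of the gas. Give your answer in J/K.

ΔS_gas = 35.1 J/K

For an ideal gas in free expansion Q = 0 and W = 0, so T is unchanged.
Entropy is a state function; using a reversible isothermal path, ΔS_gas = nR ln(V₂/V₁) = 5.1 × 8.314 × ln(65.7/28.7) = 35.1 J/K.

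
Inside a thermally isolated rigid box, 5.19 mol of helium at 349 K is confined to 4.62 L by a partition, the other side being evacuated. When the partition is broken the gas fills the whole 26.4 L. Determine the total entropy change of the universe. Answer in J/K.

ΔS_universe = 75.2 J/K

No heat is exchanged and no work is done, so the ideal-gas temperature stays constant.
Entropy is a state function; using a reversible isothermal path, ΔS_gas = nR ln(V₂/V₁) = 5.19 × 8.314 × ln(26.4/4.62) = 75.2 J/K.
The insulated surroundings exchange no heat, so ΔS_surr = 0 and ΔS_universe = ΔS_gas.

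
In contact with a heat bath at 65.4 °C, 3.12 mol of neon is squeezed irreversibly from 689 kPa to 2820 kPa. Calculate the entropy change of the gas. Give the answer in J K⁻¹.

Entropy is a state function, so ΔS_gas depends only on the end states.
For an isothermal ideal gas ΔS_gas = nR ln(P₁/P₂) = 3.12 × 8.314 × ln(689/2820) = -36.6 J/K.

ΔS_gas = -36.6 J/K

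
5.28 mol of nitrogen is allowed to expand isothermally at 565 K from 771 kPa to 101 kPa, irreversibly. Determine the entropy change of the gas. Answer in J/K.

ΔS_gas = 89.2 J/K

Entropy is a state function, so ΔS_gas depends only on the end states.
For an isothermal ideal gas ΔS_gas = nR ln(P₁/P₂) = 5.28 × 8.314 × ln(771/101) = 89.2 J/K.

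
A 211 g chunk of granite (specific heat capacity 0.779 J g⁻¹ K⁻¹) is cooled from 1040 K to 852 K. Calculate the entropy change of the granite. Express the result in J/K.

ΔS = ∫dQ_rev/T = m c ln(T₂/T₁) = 211 × 0.779 × ln(852/1040) = -32.8 J/K.

ΔS = -32.8 J/K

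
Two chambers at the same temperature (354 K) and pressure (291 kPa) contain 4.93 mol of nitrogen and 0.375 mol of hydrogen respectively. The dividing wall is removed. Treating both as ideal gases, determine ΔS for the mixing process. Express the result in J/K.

ΔS_mix = 11.3 J/K

Mole fractions: x_A = 4.93/5.3 = 0.929, x_B = 0.0707.
ΔS_mix = −R(n_A ln x_A + n_B ln x_B) = −8.314 × (4.93 ln 0.929 + 0.375 ln 0.0707) = 11.3 J/K.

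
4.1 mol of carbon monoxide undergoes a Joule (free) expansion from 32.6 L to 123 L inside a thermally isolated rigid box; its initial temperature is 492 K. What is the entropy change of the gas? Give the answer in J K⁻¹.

ΔS_gas = 45.3 J/K

No heat is exchanged and no work is done, so the ideal-gas temperature stays constant.
Entropy is a state function; using a reversible isothermal path, ΔS_gas = nR ln(V₂/V₁) = 4.1 × 8.314 × ln(123/32.6) = 45.3 J/K.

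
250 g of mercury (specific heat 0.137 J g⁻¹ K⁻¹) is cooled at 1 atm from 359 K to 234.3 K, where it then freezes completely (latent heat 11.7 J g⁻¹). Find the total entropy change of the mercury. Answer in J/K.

Cooling step: ΔS₁ = m c ln(T_tr/T_i) = 250 × 0.137 × ln(234.3/359) = -14.62 J/K.
Phase change: ΔS₂ = −mL/T_tr = −250 × 11.7 / 234.3 = -12.48 J/K.
ΔS_total = (-14.62) + (-12.48) = -27.1 J/K.

ΔS = -27.1 J/K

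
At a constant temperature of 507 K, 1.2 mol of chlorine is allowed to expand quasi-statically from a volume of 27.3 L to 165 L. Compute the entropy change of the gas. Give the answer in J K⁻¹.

ΔS_gas = 17.9 J/K

For an isothermal ideal gas ΔS_gas = nR ln(V₂/V₁) = 1.2 × 8.314 × ln(165/27.3) = 17.9 J/K.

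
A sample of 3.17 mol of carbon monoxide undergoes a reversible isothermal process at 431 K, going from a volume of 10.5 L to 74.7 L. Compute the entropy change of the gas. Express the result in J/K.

ΔS_gas = 51.7 J/K

For an isothermal ideal gas ΔS_gas = nR ln(V₂/V₁) = 3.17 × 8.314 × ln(74.7/10.5) = 51.7 J/K.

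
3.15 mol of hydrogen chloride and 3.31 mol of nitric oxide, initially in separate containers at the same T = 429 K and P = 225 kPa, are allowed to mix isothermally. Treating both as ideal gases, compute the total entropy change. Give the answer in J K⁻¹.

ΔS_mix = 37.2 J/K

Mole fractions: x_A = 3.15/6.46 = 0.488, x_B = 0.512.
ΔS_mix = −R(n_A ln x_A + n_B ln x_B) = −8.314 × (3.15 ln 0.488 + 3.31 ln 0.512) = 37.2 J/K.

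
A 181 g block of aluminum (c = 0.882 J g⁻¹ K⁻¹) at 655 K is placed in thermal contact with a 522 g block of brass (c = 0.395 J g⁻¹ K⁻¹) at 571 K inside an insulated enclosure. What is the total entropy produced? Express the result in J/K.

ΔS_total = 0.852 J/K

Energy balance: T_f = (m₁c₁T₁ + m₂c₂T₂)/(m₁c₁ + m₂c₂) = 607.66 K.
ΔS₁ = m₁c₁ ln(T_f/T₁) = 159.642 × ln(607.66/655) = -11.977 J/K.
ΔS₂ = m₂c₂ ln(T_f/T₂) = 206.19 × ln(607.66/571) = 12.829 J/K.
ΔS_total = -11.977 + 12.829 = 0.852 J/K.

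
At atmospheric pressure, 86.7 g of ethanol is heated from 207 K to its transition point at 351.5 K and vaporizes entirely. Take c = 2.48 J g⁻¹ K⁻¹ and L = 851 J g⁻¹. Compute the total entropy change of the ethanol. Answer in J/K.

ΔS = 324 J/K

Warming step: ΔS₁ = m c ln(T_tr/T_i) = 86.7 × 2.48 × ln(351.5/207) = 113.8 J/K.
Phase change: ΔS₂ = +mL/T_tr = 86.7 × 851 / 351.5 = 209.9 J/K.
ΔS_total = (113.8) + (209.9) = 324 J/K.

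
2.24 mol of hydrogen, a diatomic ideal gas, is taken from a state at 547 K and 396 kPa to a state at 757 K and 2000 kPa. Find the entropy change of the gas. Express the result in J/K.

ΔS = -8.98 J/K

ΔS = nC_p ln(T₂/T₁) − nR ln(P₂/P₁), with C_p = 7R/2 = 29.1 J mol⁻¹ K⁻¹ for a diatomic ideal gas.
ΔS = 2.24 × [29.1 × ln(757/547) − 8.314 × ln(2000/396)] = -8.98 J/K.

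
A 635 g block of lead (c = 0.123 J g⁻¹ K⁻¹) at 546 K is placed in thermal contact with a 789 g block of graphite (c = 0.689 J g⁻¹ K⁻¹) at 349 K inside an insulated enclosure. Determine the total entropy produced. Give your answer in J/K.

ΔS_total = 7.64 J/K

Energy balance: T_f = (m₁c₁T₁ + m₂c₂T₂)/(m₁c₁ + m₂c₂) = 373.75 K.
ΔS₁ = m₁c₁ ln(T_f/T₁) = 78.105 × ln(373.75/546) = -29.6 J/K.
ΔS₂ = m₂c₂ ln(T_f/T₂) = 543.621 × ln(373.75/349) = 37.24 J/K.
ΔS_total = -29.6 + 37.24 = 7.64 J/K.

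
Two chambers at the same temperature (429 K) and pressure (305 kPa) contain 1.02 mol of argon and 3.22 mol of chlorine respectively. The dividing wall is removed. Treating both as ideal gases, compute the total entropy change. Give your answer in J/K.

Mole fractions: x_A = 1.02/4.24 = 0.241, x_B = 0.759.
ΔS_mix = −R(n_A ln x_A + n_B ln x_B) = −8.314 × (1.02 ln 0.241 + 3.22 ln 0.759) = 19.4 J/K.

ΔS_mix = 19.4 J/K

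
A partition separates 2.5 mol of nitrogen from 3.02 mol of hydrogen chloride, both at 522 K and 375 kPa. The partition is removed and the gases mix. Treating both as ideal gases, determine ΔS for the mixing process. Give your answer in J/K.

ΔS_mix = 31.6 J/K

Mole fractions: x_A = 2.5/5.52 = 0.453, x_B = 0.547.
ΔS_mix = −R(n_A ln x_A + n_B ln x_B) = −8.314 × (2.5 ln 0.453 + 3.02 ln 0.547) = 31.6 J/K.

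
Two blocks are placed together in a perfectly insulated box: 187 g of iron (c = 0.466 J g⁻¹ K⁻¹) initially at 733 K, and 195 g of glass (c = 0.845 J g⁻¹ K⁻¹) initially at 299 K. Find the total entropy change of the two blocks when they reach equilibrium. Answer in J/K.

ΔS_total = 24.4 J/K

Energy balance: T_f = (m₁c₁T₁ + m₂c₂T₂)/(m₁c₁ + m₂c₂) = 449.13 K.
ΔS₁ = m₁c₁ ln(T_f/T₁) = 87.142 × ln(449.13/733) = -42.69 J/K.
ΔS₂ = m₂c₂ ln(T_f/T₂) = 164.775 × ln(449.13/299) = 67.04 J/K.
ΔS_total = -42.69 + 67.04 = 24.4 J/K.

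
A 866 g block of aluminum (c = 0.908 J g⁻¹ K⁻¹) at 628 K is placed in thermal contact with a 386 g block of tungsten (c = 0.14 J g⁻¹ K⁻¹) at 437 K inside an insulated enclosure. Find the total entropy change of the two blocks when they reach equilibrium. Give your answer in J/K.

Energy balance: T_f = (m₁c₁T₁ + m₂c₂T₂)/(m₁c₁ + m₂c₂) = 615.72 K.
ΔS₁ = m₁c₁ ln(T_f/T₁) = 786.328 × ln(615.72/628) = -15.53 J/K.
ΔS₂ = m₂c₂ ln(T_f/T₂) = 54.04 × ln(615.72/437) = 18.53 J/K.
ΔS_total = -15.53 + 18.53 = 3 J/K.

ΔS_total = 3 J/K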